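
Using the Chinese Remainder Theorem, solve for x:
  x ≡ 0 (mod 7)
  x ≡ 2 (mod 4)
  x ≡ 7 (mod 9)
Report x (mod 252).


Moduli 7, 4, 9 are pairwise coprime; by CRT there is a unique solution modulo M = 7 · 4 · 9 = 252.
Solve pairwise, accumulating the modulus:
  Start with x ≡ 0 (mod 7).
  Combine with x ≡ 2 (mod 4): since gcd(7, 4) = 1, we get a unique residue mod 28.
    Write x = 0 + 7·t and substitute into x ≡ 2 (mod 4): 7·t ≡ 2 − 0 = 2 (mod 4).
    Reduce coefficients mod 4: 3·t ≡ 2 (mod 4).
    The inverse of 3 mod 4 is 3 (since 3·3 = 9 = 2·4 + 1), so t ≡ 3·2 = 6 ≡ 2 (mod 4).
    Then x = 0 + 7·2 = 14, valid modulo lcm(7, 4) = 28: x ≡ 14 (mod 28).
  Combine with x ≡ 7 (mod 9): since gcd(28, 9) = 1, we get a unique residue mod 252.
    Write x = 14 + 28·t and substitute into x ≡ 7 (mod 9): 28·t ≡ 7 − 14 = -7 (mod 9).
    Reduce coefficients mod 9: 1·t ≡ 2 (mod 9).
    So t ≡ 2 (mod 9).
    Then x = 14 + 28·2 = 70, valid modulo lcm(28, 9) = 252: x ≡ 70 (mod 252).
Verify: 70 mod 7 = 0 ✓, 70 mod 4 = 2 ✓, 70 mod 9 = 7 ✓.

x ≡ 70 (mod 252).


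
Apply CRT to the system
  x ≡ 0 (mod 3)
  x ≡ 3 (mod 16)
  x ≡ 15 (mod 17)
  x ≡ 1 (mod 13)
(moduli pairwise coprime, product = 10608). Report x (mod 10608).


Product of moduli M = 3 · 16 · 17 · 13 = 10608.
Merge one congruence at a time:
  Start: x ≡ 0 (mod 3).
  Combine with x ≡ 3 (mod 16); new modulus lcm = 48.
    Write x = 0 + 3·t and substitute into x ≡ 3 (mod 16): 3·t ≡ 3 − 0 = 3 (mod 16).
    The inverse of 3 mod 16 is 11 (since 3·11 = 33 = 2·16 + 1), so t ≡ 11·3 = 33 ≡ 1 (mod 16).
    Then x = 0 + 3·1 = 3, valid modulo lcm(3, 16) = 48: x ≡ 3 (mod 48).
  Combine with x ≡ 15 (mod 17); new modulus lcm = 816.
    Write x = 3 + 48·t and substitute into x ≡ 15 (mod 17): 48·t ≡ 15 − 3 = 12 (mod 17).
    Reduce coefficients mod 17: 14·t ≡ 12 (mod 17).
    The inverse of 14 mod 17 is 11 (since 14·11 = 154 = 9·17 + 1), so t ≡ 11·12 = 132 ≡ 13 (mod 17).
    Then x = 3 + 48·13 = 627, valid modulo lcm(48, 17) = 816: x ≡ 627 (mod 816).
  Combine with x ≡ 1 (mod 13); new modulus lcm = 10608.
    Write x = 627 + 816·t and substitute into x ≡ 1 (mod 13): 816·t ≡ 1 − 627 = -626 (mod 13).
    Reduce coefficients mod 13: 10·t ≡ 11 (mod 13).
    The inverse of 10 mod 13 is 4 (since 10·4 = 40 = 3·13 + 1), so t ≡ 4·11 = 44 ≡ 5 (mod 13).
    Then x = 627 + 816·5 = 4707, valid modulo lcm(816, 13) = 10608: x ≡ 4707 (mod 10608).
Verify against each original: 4707 mod 3 = 0, 4707 mod 16 = 3, 4707 mod 17 = 15, 4707 mod 13 = 1.

x ≡ 4707 (mod 10608).


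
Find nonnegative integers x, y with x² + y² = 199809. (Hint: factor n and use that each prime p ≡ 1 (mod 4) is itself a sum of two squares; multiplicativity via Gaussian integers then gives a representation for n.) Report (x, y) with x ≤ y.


Step 1: Factor n = 199809 = 3^2 · 149^2.
Step 2: Check the mod-4 condition on each prime factor: 3 ≡ 3 (mod 4), exponent 2 (must be even); 149 ≡ 1 (mod 4), exponent 2.
All primes ≡ 3 (mod 4) appear to even exponent (or don't appear), so by the two-squares theorem n IS expressible as a sum of two squares.
Step 3: Build a representation. Group n = k² · m with k = 3 and m = 149 · 149 = 22201 (a product of primes ≡ 1 (mod 4)); a representation of m scales to one of n via (k·x)² + (k·y)² = k²(x² + y²). Each prime p ≡ 1 (mod 4) is itself a sum of two squares; find a² by testing p − a² for a perfect square:
  149: 149 − 1² = 148, 149 − 2² = 145, 149 − 3² = 140, 149 − 4² = 133, 149 − 5² = 124, 149 − 6² = 113, 149 − 7² = 100 = 10² ⇒ 149 = 7² + 10².
  Combine using the Brahmagupta–Fibonacci identity (a² + b²)(c² + d²) = (ac − bd)² + (ad + bc)² = (ac + bd)² + (ad − bc)²:
  149 · 149 = 22201: from (7² + 10²)(7² + 10²), take (7·7 − 10·10, 7·10 + 10·7) = (49 − 100, 70 + 70) = (-51, 140); dropping signs (only squares matter) gives (51, 140); check 51² + 140² = 2601 + 19600 = 22201 ✓.
  Scale by k = 3: (3·51, 3·140) = (153, 420).
Step 4: Order so x ≤ y and verify: 153² + 420² = 23409 + 176400 = 199809 = n. ✓

n = 199809 = 153² + 420² (one valid representation with x ≤ y).


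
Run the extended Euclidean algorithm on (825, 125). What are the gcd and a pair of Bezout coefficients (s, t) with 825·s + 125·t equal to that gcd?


Euclidean algorithm on (825, 125) — divide until remainder is 0:
  825 = 6 · 125 + 75
  125 = 1 · 75 + 50
  75 = 1 · 50 + 25
  50 = 2 · 25 + 0
gcd(825, 125) = 25.
Track Bezout coefficients alongside the remainders: start with r₀ = 825 = a·1 + b·0 (s = 1, t = 0) and r₁ = 125 = a·0 + b·1 (s = 0, t = 1); each new remainder r_{k+1} = r_{k-1} − q_k·r_k inherits s_{k+1} = s_{k-1} − q_k·s_k, t_{k+1} = t_{k-1} − q_k·t_k, so r_k = a·s_k + b·t_k at every step:
  q = 6: r = 75, s = 1 − 6·0 = 1, t = 0 − 6·1 = -6  (check: 825·1 + 125·(-6) = 75)
  q = 1: r = 50, s = 0 − 1·1 = -1, t = 1 − 1·(-6) = 7  (check: 825·(-1) + 125·7 = 50)
  q = 1: r = 25, s = 1 − 1·(-1) = 2, t = -6 − 1·7 = -13  (check: 825·2 + 125·(-13) = 25)
The row with r = 25 (the gcd) gives the Bezout coefficients s = 2, t = -13.
Result: 825 · (2) + 125 · (-13) = 25.

gcd(825, 125) = 25; s = 2, t = -13 (check: 825·2 + 125·(-13) = 25).


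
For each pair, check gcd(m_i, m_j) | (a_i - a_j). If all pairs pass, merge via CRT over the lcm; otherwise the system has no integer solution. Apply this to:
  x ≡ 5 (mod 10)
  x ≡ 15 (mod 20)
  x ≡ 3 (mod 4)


Moduli 10, 20, 4 are not pairwise coprime, so CRT works modulo lcm(m_i) when all pairwise compatibility conditions hold.
Pairwise compatibility: gcd(m_i, m_j) must divide a_i - a_j for every pair.
Merge one congruence at a time:
  Start: x ≡ 5 (mod 10).
  Combine with x ≡ 15 (mod 20): gcd(10, 20) = 10; 15 - 5 = 10, which IS divisible by 10, so compatible.
    Write x = 5 + 10·t and substitute into x ≡ 15 (mod 20): 10·t ≡ 15 − 5 = 10 (mod 20).
    Divide the congruence (and modulus) by g = 10: 1·t ≡ 1 (mod 2).
    So t ≡ 1 (mod 2).
    Then x = 5 + 10·1 = 15, valid modulo lcm(10, 20) = 20: x ≡ 15 (mod 20).
  Combine with x ≡ 3 (mod 4): gcd(20, 4) = 4; 3 - 15 = -12, which IS divisible by 4, so compatible.
    Write x = 15 + 20·t and substitute into x ≡ 3 (mod 4): 20·t ≡ 3 − 15 = -12 (mod 4).
    Divide the congruence (and modulus) by g = 4: 5·t ≡ -3 (mod 1).
    Modulo 1 every t works; take t = 0.
    Then x = 15 + 20·0 = 15, valid modulo lcm(20, 4) = 20: x ≡ 15 (mod 20).
Verify: 15 mod 10 = 5, 15 mod 20 = 15, 15 mod 4 = 3.

x ≡ 15 (mod 20).


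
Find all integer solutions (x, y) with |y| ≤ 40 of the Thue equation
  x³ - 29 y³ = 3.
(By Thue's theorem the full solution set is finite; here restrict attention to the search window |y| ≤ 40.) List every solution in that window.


The equation is x³ - 29y³ = 3. For fixed y, x³ = 29·y³ + 3, so a solution requires the RHS to be a perfect cube.
Strategy: iterate y from -40 to 40, compute RHS = 29·y³ + 3, and check whether it is a (positive or negative) perfect cube.
Check small values of y:
  y = 0: RHS = 3 is not a perfect cube.
  y = 1: RHS = 32 is not a perfect cube.
  y = -1: RHS = -26 is not a perfect cube.
  y = 2: RHS = 235 is not a perfect cube.
  y = -2: RHS = -229 is not a perfect cube.
  y = 3: RHS = 786 is not a perfect cube.
  y = -3: RHS = -780 is not a perfect cube.
Continuing the search up to |y| = 40 finds no solutions either.
No (x, y) in the scanned range satisfies the equation.

No integer solutions with |y| ≤ 40.


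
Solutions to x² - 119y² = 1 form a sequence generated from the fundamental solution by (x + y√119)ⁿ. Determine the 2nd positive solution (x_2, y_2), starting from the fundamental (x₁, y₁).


Step 1: Find the fundamental solution (x₁, y₁) of x² - 119y² = 1.
  Expand √119 as a continued fraction. a₀ = ⌊√119⌋ = 10; iterate m_{k+1} = d_k·a_k − m_k, d_{k+1} = (119 − m_{k+1}²)/d_k, a_{k+1} = ⌊(a₀ + m_{k+1})/d_{k+1}⌋ (starting m₀ = 0, d₀ = 1), with convergents p_k = a_k·p_{k-1} + p_{k-2}, q_k = a_k·q_{k-1} + q_{k-2} (p₋₁ = 1, q₋₁ = 0):
  k = 0: a₀ = 10; p₀/q₀ = 10/1; p₀² − 119·q₀² = 100 − 119 = -19.
  k = 1: m = 10, d = 19, a = ⌊(10 + 10)/19⌋ = 1; p/q = (1·10 + 1)/(1·1 + 0) = 11/1; p² − 119·q² = 121 − 119 = 2.
  k = 2: m = 9, d = 2, a = ⌊(10 + 9)/2⌋ = 9; p/q = (9·11 + 10)/(9·1 + 1) = 109/10; p² − 119·q² = 11881 − 11900 = -19.
  k = 3: m = 9, d = 19, a = ⌊(10 + 9)/19⌋ = 1; p/q = (1·109 + 11)/(1·10 + 1) = 120/11; p² − 119·q² = 14400 − 14399 = 1.
  The first convergent with p² − 119·q² = 1 gives the fundamental solution (x₁, y₁) = (120, 11).
Step 2: Apply the recurrence (x_{n+1}, y_{n+1}) = (x₁x_n + 119y₁y_n, x₁y_n + y₁x_n) repeatedly.
  From (x_1, y_1) = (120, 11): x_2 = 120·120 + 119·11·11 = 28799; y_2 = 120·11 + 11·120 = 2640.
Step 3: Verify x_2² - 119·y_2² = 829382401 - 829382400 = 1 (should be 1). ✓

(x_1, y_1) = (120, 11); (x_2, y_2) = (28799, 2640).


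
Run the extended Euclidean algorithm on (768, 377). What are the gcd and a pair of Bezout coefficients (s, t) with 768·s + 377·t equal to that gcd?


Euclidean algorithm on (768, 377) — divide until remainder is 0:
  768 = 2 · 377 + 14
  377 = 26 · 14 + 13
  14 = 1 · 13 + 1
  13 = 13 · 1 + 0
gcd(768, 377) = 1.
Track Bezout coefficients alongside the remainders: start with r₀ = 768 = a·1 + b·0 (s = 1, t = 0) and r₁ = 377 = a·0 + b·1 (s = 0, t = 1); each new remainder r_{k+1} = r_{k-1} − q_k·r_k inherits s_{k+1} = s_{k-1} − q_k·s_k, t_{k+1} = t_{k-1} − q_k·t_k, so r_k = a·s_k + b·t_k at every step:
  q = 2: r = 14, s = 1 − 2·0 = 1, t = 0 − 2·1 = -2  (check: 768·1 + 377·(-2) = 14)
  q = 26: r = 13, s = 0 − 26·1 = -26, t = 1 − 26·(-2) = 53  (check: 768·(-26) + 377·53 = 13)
  q = 1: r = 1, s = 1 − 1·(-26) = 27, t = -2 − 1·53 = -55  (check: 768·27 + 377·(-55) = 1)
The row with r = 1 (the gcd) gives the Bezout coefficients s = 27, t = -55.
Result: 768 · (27) + 377 · (-55) = 1.

gcd(768, 377) = 1; s = 27, t = -55 (check: 768·27 + 377·(-55) = 1).


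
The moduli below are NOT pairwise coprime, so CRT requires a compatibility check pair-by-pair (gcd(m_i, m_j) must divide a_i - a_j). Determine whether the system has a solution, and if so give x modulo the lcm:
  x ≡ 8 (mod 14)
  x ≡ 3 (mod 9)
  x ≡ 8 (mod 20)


Moduli 14, 9, 20 are not pairwise coprime, so CRT works modulo lcm(m_i) when all pairwise compatibility conditions hold.
Pairwise compatibility: gcd(m_i, m_j) must divide a_i - a_j for every pair.
Merge one congruence at a time:
  Start: x ≡ 8 (mod 14).
  Combine with x ≡ 3 (mod 9): gcd(14, 9) = 1; 3 - 8 = -5, which IS divisible by 1, so compatible.
    Write x = 8 + 14·t and substitute into x ≡ 3 (mod 9): 14·t ≡ 3 − 8 = -5 (mod 9).
    Reduce coefficients mod 9: 5·t ≡ 4 (mod 9).
    The inverse of 5 mod 9 is 2 (since 5·2 = 10 = 1·9 + 1), so t ≡ 2·4 = 8 ≡ 8 (mod 9).
    Then x = 8 + 14·8 = 120, valid modulo lcm(14, 9) = 126: x ≡ 120 (mod 126).
  Combine with x ≡ 8 (mod 20): gcd(126, 20) = 2; 8 - 120 = -112, which IS divisible by 2, so compatible.
    Write x = 120 + 126·t and substitute into x ≡ 8 (mod 20): 126·t ≡ 8 − 120 = -112 (mod 20).
    Divide the congruence (and modulus) by g = 2: 63·t ≡ -56 (mod 10).
    Reduce coefficients mod 10: 3·t ≡ 4 (mod 10).
    The inverse of 3 mod 10 is 7 (since 3·7 = 21 = 2·10 + 1), so t ≡ 7·4 = 28 ≡ 8 (mod 10).
    Then x = 120 + 126·8 = 1128, valid modulo lcm(126, 20) = 1260: x ≡ 1128 (mod 1260).
Verify: 1128 mod 14 = 8, 1128 mod 9 = 3, 1128 mod 20 = 8.

x ≡ 1128 (mod 1260).


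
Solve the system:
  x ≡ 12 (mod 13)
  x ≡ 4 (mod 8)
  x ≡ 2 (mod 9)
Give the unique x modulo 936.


Moduli 13, 8, 9 are pairwise coprime; by CRT there is a unique solution modulo M = 13 · 8 · 9 = 936.
Solve pairwise, accumulating the modulus:
  Start with x ≡ 12 (mod 13).
  Combine with x ≡ 4 (mod 8): since gcd(13, 8) = 1, we get a unique residue mod 104.
    Write x = 12 + 13·t and substitute into x ≡ 4 (mod 8): 13·t ≡ 4 − 12 = -8 (mod 8).
    Reduce coefficients mod 8: 5·t ≡ 0 (mod 8).
    The inverse of 5 mod 8 is 5 (since 5·5 = 25 = 3·8 + 1), so t ≡ 5·0 = 0 ≡ 0 (mod 8).
    Then x = 12 + 13·0 = 12, valid modulo lcm(13, 8) = 104: x ≡ 12 (mod 104).
  Combine with x ≡ 2 (mod 9): since gcd(104, 9) = 1, we get a unique residue mod 936.
    Write x = 12 + 104·t and substitute into x ≡ 2 (mod 9): 104·t ≡ 2 − 12 = -10 (mod 9).
    Reduce coefficients mod 9: 5·t ≡ 8 (mod 9).
    The inverse of 5 mod 9 is 2 (since 5·2 = 10 = 1·9 + 1), so t ≡ 2·8 = 16 ≡ 7 (mod 9).
    Then x = 12 + 104·7 = 740, valid modulo lcm(104, 9) = 936: x ≡ 740 (mod 936).
Verify: 740 mod 13 = 12 ✓, 740 mod 8 = 4 ✓, 740 mod 9 = 2 ✓.

x ≡ 740 (mod 936).


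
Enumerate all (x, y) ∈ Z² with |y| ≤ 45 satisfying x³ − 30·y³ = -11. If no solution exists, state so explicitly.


The equation is x³ - 30y³ = -11. For fixed y, x³ = 30·y³ − 11, so a solution requires the RHS to be a perfect cube.
Strategy: iterate y from -45 to 45, compute RHS = 30·y³ − 11, and check whether it is a (positive or negative) perfect cube.
Check small values of y:
  y = 0: RHS = -11 is not a perfect cube.
  y = 1: RHS = 19 is not a perfect cube.
  y = -1: RHS = -41 is not a perfect cube.
  y = 2: RHS = 229 is not a perfect cube.
  y = -2: RHS = -251 is not a perfect cube.
  y = 3: RHS = 799 is not a perfect cube.
  y = -3: RHS = -821 is not a perfect cube.
Continuing the search up to |y| = 45 finds no solutions either.
No (x, y) in the scanned range satisfies the equation.

No integer solutions with |y| ≤ 45.


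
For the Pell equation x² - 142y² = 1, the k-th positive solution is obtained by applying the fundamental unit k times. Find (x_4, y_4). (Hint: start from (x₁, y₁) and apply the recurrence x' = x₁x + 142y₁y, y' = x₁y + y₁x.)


Step 1: Find the fundamental solution (x₁, y₁) of x² - 142y² = 1.
  Expand √142 as a continued fraction. a₀ = ⌊√142⌋ = 11; iterate m_{k+1} = d_k·a_k − m_k, d_{k+1} = (142 − m_{k+1}²)/d_k, a_{k+1} = ⌊(a₀ + m_{k+1})/d_{k+1}⌋ (starting m₀ = 0, d₀ = 1), with convergents p_k = a_k·p_{k-1} + p_{k-2}, q_k = a_k·q_{k-1} + q_{k-2} (p₋₁ = 1, q₋₁ = 0):
  k = 0: a₀ = 11; p₀/q₀ = 11/1; p₀² − 142·q₀² = 121 − 142 = -21.
  k = 1: m = 11, d = 21, a = ⌊(11 + 11)/21⌋ = 1; p/q = (1·11 + 1)/(1·1 + 0) = 12/1; p² − 142·q² = 144 − 142 = 2.
  k = 2: m = 10, d = 2, a = ⌊(11 + 10)/2⌋ = 10; p/q = (10·12 + 11)/(10·1 + 1) = 131/11; p² − 142·q² = 17161 − 17182 = -21.
  k = 3: m = 10, d = 21, a = ⌊(11 + 10)/21⌋ = 1; p/q = (1·131 + 12)/(1·11 + 1) = 143/12; p² − 142·q² = 20449 − 20448 = 1.
  The first convergent with p² − 142·q² = 1 gives the fundamental solution (x₁, y₁) = (143, 12).
Step 2: Apply the recurrence (x_{n+1}, y_{n+1}) = (x₁x_n + 142y₁y_n, x₁y_n + y₁x_n) repeatedly.
  From (x_1, y_1) = (143, 12): x_2 = 143·143 + 142·12·12 = 40897; y_2 = 143·12 + 12·143 = 3432.
  From (x_2, y_2) = (40897, 3432): x_3 = 143·40897 + 142·12·3432 = 11696399; y_3 = 143·3432 + 12·40897 = 981540.
  From (x_3, y_3) = (11696399, 981540): x_4 = 143·11696399 + 142·12·981540 = 3345129217; y_4 = 143·981540 + 12·11696399 = 280717008.
Step 3: Verify x_4² - 142·y_4² = 11189889478427033089 - 11189889478427033088 = 1 (should be 1). ✓

(x_1, y_1) = (143, 12); (x_4, y_4) = (3345129217, 280717008).


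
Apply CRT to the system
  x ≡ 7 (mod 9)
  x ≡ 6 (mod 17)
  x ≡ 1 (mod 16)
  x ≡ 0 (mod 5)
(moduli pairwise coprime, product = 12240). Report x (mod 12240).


Product of moduli M = 9 · 17 · 16 · 5 = 12240.
Merge one congruence at a time:
  Start: x ≡ 7 (mod 9).
  Combine with x ≡ 6 (mod 17); new modulus lcm = 153.
    Write x = 7 + 9·t and substitute into x ≡ 6 (mod 17): 9·t ≡ 6 − 7 = -1 (mod 17).
    Reduce coefficients mod 17: 9·t ≡ 16 (mod 17).
    The inverse of 9 mod 17 is 2 (since 9·2 = 18 = 1·17 + 1), so t ≡ 2·16 = 32 ≡ 15 (mod 17).
    Then x = 7 + 9·15 = 142, valid modulo lcm(9, 17) = 153: x ≡ 142 (mod 153).
  Combine with x ≡ 1 (mod 16); new modulus lcm = 2448.
    Write x = 142 + 153·t and substitute into x ≡ 1 (mod 16): 153·t ≡ 1 − 142 = -141 (mod 16).
    Reduce coefficients mod 16: 9·t ≡ 3 (mod 16).
    The inverse of 9 mod 16 is 9 (since 9·9 = 81 = 5·16 + 1), so t ≡ 9·3 = 27 ≡ 11 (mod 16).
    Then x = 142 + 153·11 = 1825, valid modulo lcm(153, 16) = 2448: x ≡ 1825 (mod 2448).
  Combine with x ≡ 0 (mod 5); new modulus lcm = 12240.
    Write x = 1825 + 2448·t and substitute into x ≡ 0 (mod 5): 2448·t ≡ 0 − 1825 = -1825 (mod 5).
    Reduce coefficients mod 5: 3·t ≡ 0 (mod 5).
    The inverse of 3 mod 5 is 2 (since 3·2 = 6 = 1·5 + 1), so t ≡ 2·0 = 0 ≡ 0 (mod 5).
    Then x = 1825 + 2448·0 = 1825, valid modulo lcm(2448, 5) = 12240: x ≡ 1825 (mod 12240).
Verify against each original: 1825 mod 9 = 7, 1825 mod 17 = 6, 1825 mod 16 = 1, 1825 mod 5 = 0.

x ≡ 1825 (mod 12240).


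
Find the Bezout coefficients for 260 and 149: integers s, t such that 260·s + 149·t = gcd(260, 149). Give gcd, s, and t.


Euclidean algorithm on (260, 149) — divide until remainder is 0:
  260 = 1 · 149 + 111
  149 = 1 · 111 + 38
  111 = 2 · 38 + 35
  38 = 1 · 35 + 3
  35 = 11 · 3 + 2
  3 = 1 · 2 + 1
  2 = 2 · 1 + 0
gcd(260, 149) = 1.
Track Bezout coefficients alongside the remainders: start with r₀ = 260 = a·1 + b·0 (s = 1, t = 0) and r₁ = 149 = a·0 + b·1 (s = 0, t = 1); each new remainder r_{k+1} = r_{k-1} − q_k·r_k inherits s_{k+1} = s_{k-1} − q_k·s_k, t_{k+1} = t_{k-1} − q_k·t_k, so r_k = a·s_k + b·t_k at every step:
  q = 1: r = 111, s = 1 − 1·0 = 1, t = 0 − 1·1 = -1  (check: 260·1 + 149·(-1) = 111)
  q = 1: r = 38, s = 0 − 1·1 = -1, t = 1 − 1·(-1) = 2  (check: 260·(-1) + 149·2 = 38)
  q = 2: r = 35, s = 1 − 2·(-1) = 3, t = -1 − 2·2 = -5  (check: 260·3 + 149·(-5) = 35)
  q = 1: r = 3, s = -1 − 1·3 = -4, t = 2 − 1·(-5) = 7  (check: 260·(-4) + 149·7 = 3)
  q = 11: r = 2, s = 3 − 11·(-4) = 47, t = -5 − 11·7 = -82  (check: 260·47 + 149·(-82) = 2)
  q = 1: r = 1, s = -4 − 1·47 = -51, t = 7 − 1·(-82) = 89  (check: 260·(-51) + 149·89 = 1)
The row with r = 1 (the gcd) gives the Bezout coefficients s = -51, t = 89.
Result: 260 · (-51) + 149 · (89) = 1.

gcd(260, 149) = 1; s = -51, t = 89 (check: 260·(-51) + 149·89 = 1).


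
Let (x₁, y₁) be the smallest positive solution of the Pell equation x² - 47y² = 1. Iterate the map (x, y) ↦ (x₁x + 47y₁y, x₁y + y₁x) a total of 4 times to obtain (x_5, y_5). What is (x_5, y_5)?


Step 1: Find the fundamental solution (x₁, y₁) of x² - 47y² = 1.
  Expand √47 as a continued fraction. a₀ = ⌊√47⌋ = 6; iterate m_{k+1} = d_k·a_k − m_k, d_{k+1} = (47 − m_{k+1}²)/d_k, a_{k+1} = ⌊(a₀ + m_{k+1})/d_{k+1}⌋ (starting m₀ = 0, d₀ = 1), with convergents p_k = a_k·p_{k-1} + p_{k-2}, q_k = a_k·q_{k-1} + q_{k-2} (p₋₁ = 1, q₋₁ = 0):
  k = 0: a₀ = 6; p₀/q₀ = 6/1; p₀² − 47·q₀² = 36 − 47 = -11.
  k = 1: m = 6, d = 11, a = ⌊(6 + 6)/11⌋ = 1; p/q = (1·6 + 1)/(1·1 + 0) = 7/1; p² − 47·q² = 49 − 47 = 2.
  k = 2: m = 5, d = 2, a = ⌊(6 + 5)/2⌋ = 5; p/q = (5·7 + 6)/(5·1 + 1) = 41/6; p² − 47·q² = 1681 − 1692 = -11.
  k = 3: m = 5, d = 11, a = ⌊(6 + 5)/11⌋ = 1; p/q = (1·41 + 7)/(1·6 + 1) = 48/7; p² − 47·q² = 2304 − 2303 = 1.
  The first convergent with p² − 47·q² = 1 gives the fundamental solution (x₁, y₁) = (48, 7).
Step 2: Apply the recurrence (x_{n+1}, y_{n+1}) = (x₁x_n + 47y₁y_n, x₁y_n + y₁x_n) repeatedly.
  From (x_1, y_1) = (48, 7): x_2 = 48·48 + 47·7·7 = 4607; y_2 = 48·7 + 7·48 = 672.
  From (x_2, y_2) = (4607, 672): x_3 = 48·4607 + 47·7·672 = 442224; y_3 = 48·672 + 7·4607 = 64505.
  From (x_3, y_3) = (442224, 64505): x_4 = 48·442224 + 47·7·64505 = 42448897; y_4 = 48·64505 + 7·442224 = 6191808.
  From (x_4, y_4) = (42448897, 6191808): x_5 = 48·42448897 + 47·7·6191808 = 4074651888; y_5 = 48·6191808 + 7·42448897 = 594349063.
Step 3: Verify x_5² - 47·y_5² = 16602788008381964544 - 16602788008381964543 = 1 (should be 1). ✓

(x_1, y_1) = (48, 7); (x_5, y_5) = (4074651888, 594349063).


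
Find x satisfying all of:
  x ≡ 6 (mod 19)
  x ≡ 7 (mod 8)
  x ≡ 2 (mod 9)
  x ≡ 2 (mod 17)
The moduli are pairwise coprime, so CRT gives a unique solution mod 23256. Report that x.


Product of moduli M = 19 · 8 · 9 · 17 = 23256.
Merge one congruence at a time:
  Start: x ≡ 6 (mod 19).
  Combine with x ≡ 7 (mod 8); new modulus lcm = 152.
    Write x = 6 + 19·t and substitute into x ≡ 7 (mod 8): 19·t ≡ 7 − 6 = 1 (mod 8).
    Reduce coefficients mod 8: 3·t ≡ 1 (mod 8).
    The inverse of 3 mod 8 is 3 (since 3·3 = 9 = 1·8 + 1), so t ≡ 3·1 = 3 ≡ 3 (mod 8).
    Then x = 6 + 19·3 = 63, valid modulo lcm(19, 8) = 152: x ≡ 63 (mod 152).
  Combine with x ≡ 2 (mod 9); new modulus lcm = 1368.
    Write x = 63 + 152·t and substitute into x ≡ 2 (mod 9): 152·t ≡ 2 − 63 = -61 (mod 9).
    Reduce coefficients mod 9: 8·t ≡ 2 (mod 9).
    The inverse of 8 mod 9 is 8 (since 8·8 = 64 = 7·9 + 1), so t ≡ 8·2 = 16 ≡ 7 (mod 9).
    Then x = 63 + 152·7 = 1127, valid modulo lcm(152, 9) = 1368: x ≡ 1127 (mod 1368).
  Combine with x ≡ 2 (mod 17); new modulus lcm = 23256.
    Write x = 1127 + 1368·t and substitute into x ≡ 2 (mod 17): 1368·t ≡ 2 − 1127 = -1125 (mod 17).
    Reduce coefficients mod 17: 8·t ≡ 14 (mod 17).
    The inverse of 8 mod 17 is 15 (since 8·15 = 120 = 7·17 + 1), so t ≡ 15·14 = 210 ≡ 6 (mod 17).
    Then x = 1127 + 1368·6 = 9335, valid modulo lcm(1368, 17) = 23256: x ≡ 9335 (mod 23256).
Verify against each original: 9335 mod 19 = 6, 9335 mod 8 = 7, 9335 mod 9 = 2, 9335 mod 17 = 2.

x ≡ 9335 (mod 23256).


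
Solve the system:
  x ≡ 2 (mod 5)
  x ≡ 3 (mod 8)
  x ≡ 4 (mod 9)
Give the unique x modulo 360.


Moduli 5, 8, 9 are pairwise coprime; by CRT there is a unique solution modulo M = 5 · 8 · 9 = 360.
Solve pairwise, accumulating the modulus:
  Start with x ≡ 2 (mod 5).
  Combine with x ≡ 3 (mod 8): since gcd(5, 8) = 1, we get a unique residue mod 40.
    Write x = 2 + 5·t and substitute into x ≡ 3 (mod 8): 5·t ≡ 3 − 2 = 1 (mod 8).
    The inverse of 5 mod 8 is 5 (since 5·5 = 25 = 3·8 + 1), so t ≡ 5·1 = 5 ≡ 5 (mod 8).
    Then x = 2 + 5·5 = 27, valid modulo lcm(5, 8) = 40: x ≡ 27 (mod 40).
  Combine with x ≡ 4 (mod 9): since gcd(40, 9) = 1, we get a unique residue mod 360.
    Write x = 27 + 40·t and substitute into x ≡ 4 (mod 9): 40·t ≡ 4 − 27 = -23 (mod 9).
    Reduce coefficients mod 9: 4·t ≡ 4 (mod 9).
    The inverse of 4 mod 9 is 7 (since 4·7 = 28 = 3·9 + 1), so t ≡ 7·4 = 28 ≡ 1 (mod 9).
    Then x = 27 + 40·1 = 67, valid modulo lcm(40, 9) = 360: x ≡ 67 (mod 360).
Verify: 67 mod 5 = 2 ✓, 67 mod 8 = 3 ✓, 67 mod 9 = 4 ✓.

x ≡ 67 (mod 360).


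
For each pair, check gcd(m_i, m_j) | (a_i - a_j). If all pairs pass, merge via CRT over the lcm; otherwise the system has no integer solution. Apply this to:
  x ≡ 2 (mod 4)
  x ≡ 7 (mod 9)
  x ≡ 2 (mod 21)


Moduli 4, 9, 21 are not pairwise coprime, so CRT works modulo lcm(m_i) when all pairwise compatibility conditions hold.
Pairwise compatibility: gcd(m_i, m_j) must divide a_i - a_j for every pair.
Merge one congruence at a time:
  Start: x ≡ 2 (mod 4).
  Combine with x ≡ 7 (mod 9): gcd(4, 9) = 1; 7 - 2 = 5, which IS divisible by 1, so compatible.
    Write x = 2 + 4·t and substitute into x ≡ 7 (mod 9): 4·t ≡ 7 − 2 = 5 (mod 9).
    The inverse of 4 mod 9 is 7 (since 4·7 = 28 = 3·9 + 1), so t ≡ 7·5 = 35 ≡ 8 (mod 9).
    Then x = 2 + 4·8 = 34, valid modulo lcm(4, 9) = 36: x ≡ 34 (mod 36).
  Combine with x ≡ 2 (mod 21): gcd(36, 21) = 3, and 2 - 34 = -32 is NOT divisible by 3.
    ⇒ system is inconsistent (no integer solution).

No solution (the system is inconsistent).


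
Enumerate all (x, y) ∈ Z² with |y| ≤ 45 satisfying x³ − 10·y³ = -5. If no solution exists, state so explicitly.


The equation is x³ - 10y³ = -5. For fixed y, x³ = 10·y³ − 5, so a solution requires the RHS to be a perfect cube.
Strategy: iterate y from -45 to 45, compute RHS = 10·y³ − 5, and check whether it is a (positive or negative) perfect cube.
Check small values of y:
  y = 0: RHS = -5 is not a perfect cube.
  y = 1: RHS = 5 is not a perfect cube.
  y = -1: RHS = -15 is not a perfect cube.
  y = 2: RHS = 75 is not a perfect cube.
  y = -2: RHS = -85 is not a perfect cube.
  y = 3: RHS = 265 is not a perfect cube.
  y = -3: RHS = -275 is not a perfect cube.
Continuing the search up to |y| = 45 finds no solutions either.
No (x, y) in the scanned range satisfies the equation.

No integer solutions with |y| ≤ 45.


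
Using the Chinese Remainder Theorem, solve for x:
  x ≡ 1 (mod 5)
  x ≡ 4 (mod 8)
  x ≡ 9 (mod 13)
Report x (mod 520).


Moduli 5, 8, 13 are pairwise coprime; by CRT there is a unique solution modulo M = 5 · 8 · 13 = 520.
Solve pairwise, accumulating the modulus:
  Start with x ≡ 1 (mod 5).
  Combine with x ≡ 4 (mod 8): since gcd(5, 8) = 1, we get a unique residue mod 40.
    Write x = 1 + 5·t and substitute into x ≡ 4 (mod 8): 5·t ≡ 4 − 1 = 3 (mod 8).
    The inverse of 5 mod 8 is 5 (since 5·5 = 25 = 3·8 + 1), so t ≡ 5·3 = 15 ≡ 7 (mod 8).
    Then x = 1 + 5·7 = 36, valid modulo lcm(5, 8) = 40: x ≡ 36 (mod 40).
  Combine with x ≡ 9 (mod 13): since gcd(40, 13) = 1, we get a unique residue mod 520.
    Write x = 36 + 40·t and substitute into x ≡ 9 (mod 13): 40·t ≡ 9 − 36 = -27 (mod 13).
    Reduce coefficients mod 13: 1·t ≡ 12 (mod 13).
    So t ≡ 12 (mod 13).
    Then x = 36 + 40·12 = 516, valid modulo lcm(40, 13) = 520: x ≡ 516 (mod 520).
Verify: 516 mod 5 = 1 ✓, 516 mod 8 = 4 ✓, 516 mod 13 = 9 ✓.

x ≡ 516 (mod 520).


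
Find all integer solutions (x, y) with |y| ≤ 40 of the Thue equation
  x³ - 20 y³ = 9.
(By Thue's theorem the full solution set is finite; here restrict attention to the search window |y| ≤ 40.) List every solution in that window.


The equation is x³ - 20y³ = 9. For fixed y, x³ = 20·y³ + 9, so a solution requires the RHS to be a perfect cube.
Strategy: iterate y from -40 to 40, compute RHS = 20·y³ + 9, and check whether it is a (positive or negative) perfect cube.
Check small values of y:
  y = 0: RHS = 9 is not a perfect cube.
  y = 1: RHS = 29 is not a perfect cube.
  y = -1: RHS = -11 is not a perfect cube.
  y = 2: RHS = 169 is not a perfect cube.
  y = -2: RHS = -151 is not a perfect cube.
  y = 3: RHS = 549 is not a perfect cube.
  y = -3: RHS = -531 is not a perfect cube.
Continuing the search up to |y| = 40 finds no solutions either.
No (x, y) in the scanned range satisfies the equation.

No integer solutions with |y| ≤ 40.


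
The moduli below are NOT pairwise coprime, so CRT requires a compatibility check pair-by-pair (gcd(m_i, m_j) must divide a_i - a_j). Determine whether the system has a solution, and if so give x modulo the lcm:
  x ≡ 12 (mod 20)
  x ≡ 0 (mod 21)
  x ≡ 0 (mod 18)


Moduli 20, 21, 18 are not pairwise coprime, so CRT works modulo lcm(m_i) when all pairwise compatibility conditions hold.
Pairwise compatibility: gcd(m_i, m_j) must divide a_i - a_j for every pair.
Merge one congruence at a time:
  Start: x ≡ 12 (mod 20).
  Combine with x ≡ 0 (mod 21): gcd(20, 21) = 1; 0 - 12 = -12, which IS divisible by 1, so compatible.
    Write x = 12 + 20·t and substitute into x ≡ 0 (mod 21): 20·t ≡ 0 − 12 = -12 (mod 21).
    Reduce coefficients mod 21: 20·t ≡ 9 (mod 21).
    The inverse of 20 mod 21 is 20 (since 20·20 = 400 = 19·21 + 1), so t ≡ 20·9 = 180 ≡ 12 (mod 21).
    Then x = 12 + 20·12 = 252, valid modulo lcm(20, 21) = 420: x ≡ 252 (mod 420).
  Combine with x ≡ 0 (mod 18): gcd(420, 18) = 6; 0 - 252 = -252, which IS divisible by 6, so compatible.
    Write x = 252 + 420·t and substitute into x ≡ 0 (mod 18): 420·t ≡ 0 − 252 = -252 (mod 18).
    Divide the congruence (and modulus) by g = 6: 70·t ≡ -42 (mod 3).
    Reduce coefficients mod 3: 1·t ≡ 0 (mod 3).
    So t ≡ 0 (mod 3).
    Then x = 252 + 420·0 = 252, valid modulo lcm(420, 18) = 1260: x ≡ 252 (mod 1260).
Verify: 252 mod 20 = 12, 252 mod 21 = 0, 252 mod 18 = 0.

x ≡ 252 (mod 1260).


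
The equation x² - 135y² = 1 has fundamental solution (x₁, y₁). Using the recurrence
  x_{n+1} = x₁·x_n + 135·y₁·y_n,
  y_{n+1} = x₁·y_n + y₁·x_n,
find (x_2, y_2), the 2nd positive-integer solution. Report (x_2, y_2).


Step 1: Find the fundamental solution (x₁, y₁) of x² - 135y² = 1.
  Expand √135 as a continued fraction. a₀ = ⌊√135⌋ = 11; iterate m_{k+1} = d_k·a_k − m_k, d_{k+1} = (135 − m_{k+1}²)/d_k, a_{k+1} = ⌊(a₀ + m_{k+1})/d_{k+1}⌋ (starting m₀ = 0, d₀ = 1), with convergents p_k = a_k·p_{k-1} + p_{k-2}, q_k = a_k·q_{k-1} + q_{k-2} (p₋₁ = 1, q₋₁ = 0):
  k = 0: a₀ = 11; p₀/q₀ = 11/1; p₀² − 135·q₀² = 121 − 135 = -14.
  k = 1: m = 11, d = 14, a = ⌊(11 + 11)/14⌋ = 1; p/q = (1·11 + 1)/(1·1 + 0) = 12/1; p² − 135·q² = 144 − 135 = 9.
  k = 2: m = 3, d = 9, a = ⌊(11 + 3)/9⌋ = 1; p/q = (1·12 + 11)/(1·1 + 1) = 23/2; p² − 135·q² = 529 − 540 = -11.
  k = 3: m = 6, d = 11, a = ⌊(11 + 6)/11⌋ = 1; p/q = (1·23 + 12)/(1·2 + 1) = 35/3; p² − 135·q² = 1225 − 1215 = 10.
  k = 4: m = 5, d = 10, a = ⌊(11 + 5)/10⌋ = 1; p/q = (1·35 + 23)/(1·3 + 2) = 58/5; p² − 135·q² = 3364 − 3375 = -11.
  k = 5: m = 5, d = 11, a = ⌊(11 + 5)/11⌋ = 1; p/q = (1·58 + 35)/(1·5 + 3) = 93/8; p² − 135·q² = 8649 − 8640 = 9.
  k = 6: m = 6, d = 9, a = ⌊(11 + 6)/9⌋ = 1; p/q = (1·93 + 58)/(1·8 + 5) = 151/13; p² − 135·q² = 22801 − 22815 = -14.
  k = 7: m = 3, d = 14, a = ⌊(11 + 3)/14⌋ = 1; p/q = (1·151 + 93)/(1·13 + 8) = 244/21; p² − 135·q² = 59536 − 59535 = 1.
  The first convergent with p² − 135·q² = 1 gives the fundamental solution (x₁, y₁) = (244, 21).
Step 2: Apply the recurrence (x_{n+1}, y_{n+1}) = (x₁x_n + 135y₁y_n, x₁y_n + y₁x_n) repeatedly.
  From (x_1, y_1) = (244, 21): x_2 = 244·244 + 135·21·21 = 119071; y_2 = 244·21 + 21·244 = 10248.
Step 3: Verify x_2² - 135·y_2² = 14177903041 - 14177903040 = 1 (should be 1). ✓

(x_1, y_1) = (244, 21); (x_2, y_2) = (119071, 10248).


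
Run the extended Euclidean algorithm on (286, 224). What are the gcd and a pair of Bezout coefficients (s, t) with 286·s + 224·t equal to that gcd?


Euclidean algorithm on (286, 224) — divide until remainder is 0:
  286 = 1 · 224 + 62
  224 = 3 · 62 + 38
  62 = 1 · 38 + 24
  38 = 1 · 24 + 14
  24 = 1 · 14 + 10
  14 = 1 · 10 + 4
  10 = 2 · 4 + 2
  4 = 2 · 2 + 0
gcd(286, 224) = 2.
Track Bezout coefficients alongside the remainders: start with r₀ = 286 = a·1 + b·0 (s = 1, t = 0) and r₁ = 224 = a·0 + b·1 (s = 0, t = 1); each new remainder r_{k+1} = r_{k-1} − q_k·r_k inherits s_{k+1} = s_{k-1} − q_k·s_k, t_{k+1} = t_{k-1} − q_k·t_k, so r_k = a·s_k + b·t_k at every step:
  q = 1: r = 62, s = 1 − 1·0 = 1, t = 0 − 1·1 = -1  (check: 286·1 + 224·(-1) = 62)
  q = 3: r = 38, s = 0 − 3·1 = -3, t = 1 − 3·(-1) = 4  (check: 286·(-3) + 224·4 = 38)
  q = 1: r = 24, s = 1 − 1·(-3) = 4, t = -1 − 1·4 = -5  (check: 286·4 + 224·(-5) = 24)
  q = 1: r = 14, s = -3 − 1·4 = -7, t = 4 − 1·(-5) = 9  (check: 286·(-7) + 224·9 = 14)
  q = 1: r = 10, s = 4 − 1·(-7) = 11, t = -5 − 1·9 = -14  (check: 286·11 + 224·(-14) = 10)
  q = 1: r = 4, s = -7 − 1·11 = -18, t = 9 − 1·(-14) = 23  (check: 286·(-18) + 224·23 = 4)
  q = 2: r = 2, s = 11 − 2·(-18) = 47, t = -14 − 2·23 = -60  (check: 286·47 + 224·(-60) = 2)
The row with r = 2 (the gcd) gives the Bezout coefficients s = 47, t = -60.
Result: 286 · (47) + 224 · (-60) = 2.

gcd(286, 224) = 2; s = 47, t = -60 (check: 286·47 + 224·(-60) = 2).


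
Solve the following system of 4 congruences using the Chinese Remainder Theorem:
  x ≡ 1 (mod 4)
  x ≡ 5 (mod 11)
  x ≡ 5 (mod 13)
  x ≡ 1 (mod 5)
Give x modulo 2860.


Product of moduli M = 4 · 11 · 13 · 5 = 2860.
Merge one congruence at a time:
  Start: x ≡ 1 (mod 4).
  Combine with x ≡ 5 (mod 11); new modulus lcm = 44.
    Write x = 1 + 4·t and substitute into x ≡ 5 (mod 11): 4·t ≡ 5 − 1 = 4 (mod 11).
    The inverse of 4 mod 11 is 3 (since 4·3 = 12 = 1·11 + 1), so t ≡ 3·4 = 12 ≡ 1 (mod 11).
    Then x = 1 + 4·1 = 5, valid modulo lcm(4, 11) = 44: x ≡ 5 (mod 44).
  Combine with x ≡ 5 (mod 13); new modulus lcm = 572.
    Write x = 5 + 44·t and substitute into x ≡ 5 (mod 13): 44·t ≡ 5 − 5 = 0 (mod 13).
    Reduce coefficients mod 13: 5·t ≡ 0 (mod 13).
    The inverse of 5 mod 13 is 8 (since 5·8 = 40 = 3·13 + 1), so t ≡ 8·0 = 0 ≡ 0 (mod 13).
    Then x = 5 + 44·0 = 5, valid modulo lcm(44, 13) = 572: x ≡ 5 (mod 572).
  Combine with x ≡ 1 (mod 5); new modulus lcm = 2860.
    Write x = 5 + 572·t and substitute into x ≡ 1 (mod 5): 572·t ≡ 1 − 5 = -4 (mod 5).
    Reduce coefficients mod 5: 2·t ≡ 1 (mod 5).
    The inverse of 2 mod 5 is 3 (since 2·3 = 6 = 1·5 + 1), so t ≡ 3·1 = 3 ≡ 3 (mod 5).
    Then x = 5 + 572·3 = 1721, valid modulo lcm(572, 5) = 2860: x ≡ 1721 (mod 2860).
Verify against each original: 1721 mod 4 = 1, 1721 mod 11 = 5, 1721 mod 13 = 5, 1721 mod 5 = 1.

x ≡ 1721 (mod 2860).


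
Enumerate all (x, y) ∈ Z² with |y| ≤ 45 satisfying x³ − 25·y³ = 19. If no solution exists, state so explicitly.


The equation is x³ - 25y³ = 19. For fixed y, x³ = 25·y³ + 19, so a solution requires the RHS to be a perfect cube.
Strategy: iterate y from -45 to 45, compute RHS = 25·y³ + 19, and check whether it is a (positive or negative) perfect cube.
Check small values of y:
  y = 0: RHS = 19 is not a perfect cube.
  y = 1: RHS = 44 is not a perfect cube.
  y = -1: RHS = -6 is not a perfect cube.
  y = 2: RHS = 219 is not a perfect cube.
  y = -2: RHS = -181 is not a perfect cube.
  y = 3: RHS = 694 is not a perfect cube.
  y = -3: RHS = -656 is not a perfect cube.
Continuing the search up to |y| = 45 finds no solutions either.
No (x, y) in the scanned range satisfies the equation.

No integer solutions with |y| ≤ 45.


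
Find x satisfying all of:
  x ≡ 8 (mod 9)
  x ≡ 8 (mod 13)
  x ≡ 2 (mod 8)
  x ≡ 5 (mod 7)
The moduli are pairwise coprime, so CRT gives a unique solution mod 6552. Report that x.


Product of moduli M = 9 · 13 · 8 · 7 = 6552.
Merge one congruence at a time:
  Start: x ≡ 8 (mod 9).
  Combine with x ≡ 8 (mod 13); new modulus lcm = 117.
    Write x = 8 + 9·t and substitute into x ≡ 8 (mod 13): 9·t ≡ 8 − 8 = 0 (mod 13).
    The inverse of 9 mod 13 is 3 (since 9·3 = 27 = 2·13 + 1), so t ≡ 3·0 = 0 ≡ 0 (mod 13).
    Then x = 8 + 9·0 = 8, valid modulo lcm(9, 13) = 117: x ≡ 8 (mod 117).
  Combine with x ≡ 2 (mod 8); new modulus lcm = 936.
    Write x = 8 + 117·t and substitute into x ≡ 2 (mod 8): 117·t ≡ 2 − 8 = -6 (mod 8).
    Reduce coefficients mod 8: 5·t ≡ 2 (mod 8).
    The inverse of 5 mod 8 is 5 (since 5·5 = 25 = 3·8 + 1), so t ≡ 5·2 = 10 ≡ 2 (mod 8).
    Then x = 8 + 117·2 = 242, valid modulo lcm(117, 8) = 936: x ≡ 242 (mod 936).
  Combine with x ≡ 5 (mod 7); new modulus lcm = 6552.
    Write x = 242 + 936·t and substitute into x ≡ 5 (mod 7): 936·t ≡ 5 − 242 = -237 (mod 7).
    Reduce coefficients mod 7: 5·t ≡ 1 (mod 7).
    The inverse of 5 mod 7 is 3 (since 5·3 = 15 = 2·7 + 1), so t ≡ 3·1 = 3 ≡ 3 (mod 7).
    Then x = 242 + 936·3 = 3050, valid modulo lcm(936, 7) = 6552: x ≡ 3050 (mod 6552).
Verify against each original: 3050 mod 9 = 8, 3050 mod 13 = 8, 3050 mod 8 = 2, 3050 mod 7 = 5.

x ≡ 3050 (mod 6552).


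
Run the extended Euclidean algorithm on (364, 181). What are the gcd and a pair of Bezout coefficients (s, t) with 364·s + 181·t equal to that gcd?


Euclidean algorithm on (364, 181) — divide until remainder is 0:
  364 = 2 · 181 + 2
  181 = 90 · 2 + 1
  2 = 2 · 1 + 0
gcd(364, 181) = 1.
Track Bezout coefficients alongside the remainders: start with r₀ = 364 = a·1 + b·0 (s = 1, t = 0) and r₁ = 181 = a·0 + b·1 (s = 0, t = 1); each new remainder r_{k+1} = r_{k-1} − q_k·r_k inherits s_{k+1} = s_{k-1} − q_k·s_k, t_{k+1} = t_{k-1} − q_k·t_k, so r_k = a·s_k + b·t_k at every step:
  q = 2: r = 2, s = 1 − 2·0 = 1, t = 0 − 2·1 = -2  (check: 364·1 + 181·(-2) = 2)
  q = 90: r = 1, s = 0 − 90·1 = -90, t = 1 − 90·(-2) = 181  (check: 364·(-90) + 181·181 = 1)
The row with r = 1 (the gcd) gives the Bezout coefficients s = -90, t = 181.
Result: 364 · (-90) + 181 · (181) = 1.

gcd(364, 181) = 1; s = -90, t = 181 (check: 364·(-90) + 181·181 = 1).


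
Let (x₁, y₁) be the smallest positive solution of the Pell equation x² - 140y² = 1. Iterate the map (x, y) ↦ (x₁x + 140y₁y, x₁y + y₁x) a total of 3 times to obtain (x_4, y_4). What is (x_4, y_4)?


Step 1: Find the fundamental solution (x₁, y₁) of x² - 140y² = 1.
  Expand √140 as a continued fraction. a₀ = ⌊√140⌋ = 11; iterate m_{k+1} = d_k·a_k − m_k, d_{k+1} = (140 − m_{k+1}²)/d_k, a_{k+1} = ⌊(a₀ + m_{k+1})/d_{k+1}⌋ (starting m₀ = 0, d₀ = 1), with convergents p_k = a_k·p_{k-1} + p_{k-2}, q_k = a_k·q_{k-1} + q_{k-2} (p₋₁ = 1, q₋₁ = 0):
  k = 0: a₀ = 11; p₀/q₀ = 11/1; p₀² − 140·q₀² = 121 − 140 = -19.
  k = 1: m = 11, d = 19, a = ⌊(11 + 11)/19⌋ = 1; p/q = (1·11 + 1)/(1·1 + 0) = 12/1; p² − 140·q² = 144 − 140 = 4.
  k = 2: m = 8, d = 4, a = ⌊(11 + 8)/4⌋ = 4; p/q = (4·12 + 11)/(4·1 + 1) = 59/5; p² − 140·q² = 3481 − 3500 = -19.
  k = 3: m = 8, d = 19, a = ⌊(11 + 8)/19⌋ = 1; p/q = (1·59 + 12)/(1·5 + 1) = 71/6; p² − 140·q² = 5041 − 5040 = 1.
  The first convergent with p² − 140·q² = 1 gives the fundamental solution (x₁, y₁) = (71, 6).
Step 2: Apply the recurrence (x_{n+1}, y_{n+1}) = (x₁x_n + 140y₁y_n, x₁y_n + y₁x_n) repeatedly.
  From (x_1, y_1) = (71, 6): x_2 = 71·71 + 140·6·6 = 10081; y_2 = 71·6 + 6·71 = 852.
  From (x_2, y_2) = (10081, 852): x_3 = 71·10081 + 140·6·852 = 1431431; y_3 = 71·852 + 6·10081 = 120978.
  From (x_3, y_3) = (1431431, 120978): x_4 = 71·1431431 + 140·6·120978 = 203253121; y_4 = 71·120978 + 6·1431431 = 17178024.
Step 3: Verify x_4² - 140·y_4² = 41311831196240641 - 41311831196240640 = 1 (should be 1). ✓

(x_1, y_1) = (71, 6); (x_4, y_4) = (203253121, 17178024).


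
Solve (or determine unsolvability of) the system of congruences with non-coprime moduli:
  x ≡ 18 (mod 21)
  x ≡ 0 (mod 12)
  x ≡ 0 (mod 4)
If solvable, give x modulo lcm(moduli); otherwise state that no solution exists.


Moduli 21, 12, 4 are not pairwise coprime, so CRT works modulo lcm(m_i) when all pairwise compatibility conditions hold.
Pairwise compatibility: gcd(m_i, m_j) must divide a_i - a_j for every pair.
Merge one congruence at a time:
  Start: x ≡ 18 (mod 21).
  Combine with x ≡ 0 (mod 12): gcd(21, 12) = 3; 0 - 18 = -18, which IS divisible by 3, so compatible.
    Write x = 18 + 21·t and substitute into x ≡ 0 (mod 12): 21·t ≡ 0 − 18 = -18 (mod 12).
    Divide the congruence (and modulus) by g = 3: 7·t ≡ -6 (mod 4).
    Reduce coefficients mod 4: 3·t ≡ 2 (mod 4).
    The inverse of 3 mod 4 is 3 (since 3·3 = 9 = 2·4 + 1), so t ≡ 3·2 = 6 ≡ 2 (mod 4).
    Then x = 18 + 21·2 = 60, valid modulo lcm(21, 12) = 84: x ≡ 60 (mod 84).
  Combine with x ≡ 0 (mod 4): gcd(84, 4) = 4; 0 - 60 = -60, which IS divisible by 4, so compatible.
    Write x = 60 + 84·t and substitute into x ≡ 0 (mod 4): 84·t ≡ 0 − 60 = -60 (mod 4).
    Divide the congruence (and modulus) by g = 4: 21·t ≡ -15 (mod 1).
    Modulo 1 every t works; take t = 0.
    Then x = 60 + 84·0 = 60, valid modulo lcm(84, 4) = 84: x ≡ 60 (mod 84).
Verify: 60 mod 21 = 18, 60 mod 12 = 0, 60 mod 4 = 0.

x ≡ 60 (mod 84).


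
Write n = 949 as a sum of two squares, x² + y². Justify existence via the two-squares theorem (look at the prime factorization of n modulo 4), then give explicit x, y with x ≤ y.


Step 1: Factor n = 949 = 13 · 73.
Step 2: Check the mod-4 condition on each prime factor: 13 ≡ 1 (mod 4), exponent 1; 73 ≡ 1 (mod 4), exponent 1.
All primes ≡ 3 (mod 4) appear to even exponent (or don't appear), so by the two-squares theorem n IS expressible as a sum of two squares.
Step 3: Build a representation. Here n = 13 · 73 is a product of primes ≡ 1 (mod 4). Each prime p ≡ 1 (mod 4) is itself a sum of two squares; find a² by testing p − a² for a perfect square:
  13: 13 − 1² = 12, 13 − 2² = 9 = 3² ⇒ 13 = 2² + 3².
  73: 73 − 1² = 72, 73 − 2² = 69, 73 − 3² = 64 = 8² ⇒ 73 = 3² + 8².
  Combine using the Brahmagupta–Fibonacci identity (a² + b²)(c² + d²) = (ac − bd)² + (ad + bc)² = (ac + bd)² + (ad − bc)²:
  13 · 73 = 949: from (2² + 3²)(3² + 8²), take (2·3 − 3·8, 2·8 + 3·3) = (6 − 24, 16 + 9) = (-18, 25); dropping signs (only squares matter) gives (18, 25); check 18² + 25² = 324 + 625 = 949 ✓.
Step 4: Order so x ≤ y and verify: 18² + 25² = 324 + 625 = 949 = n. ✓

n = 949 = 18² + 25² (one valid representation with x ≤ y).
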